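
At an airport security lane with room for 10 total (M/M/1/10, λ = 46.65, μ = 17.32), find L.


ρ = 46.65/17.32 = 2.6934
L = ρ[1 − (K+1)ρ^K + Kρ^(K+1)] / [(1−ρ)(1−ρ^(K+1))]
Numerator: 2.6934·(1 − 11·20092.667803 + 10·54117.953408) = 862327.911749
Denominator: (-1.6934)·(-54116.953408) = 91642.623756
L = 862327.911749/91642.623756 = 9.4097

Final: 9.4097


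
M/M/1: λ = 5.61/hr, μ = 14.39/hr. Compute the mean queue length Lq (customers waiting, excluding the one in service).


ρ = 5.61/14.39 = 0.3899
Lq = ρ²/(1−ρ) = 0.1520/0.6101 = 0.2491

Final: 0.2491


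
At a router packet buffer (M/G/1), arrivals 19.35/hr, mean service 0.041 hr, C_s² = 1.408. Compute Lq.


ρ = λ·E[S] = 19.35·0.041 = 0.7934
Lq = ρ²(1+C_s²)/(2(1−ρ)) = 0.6294·(1+1.408)/(2·0.2066)
= 0.6294·2.4080/0.4133 = 3.66708

Final: 3.66708


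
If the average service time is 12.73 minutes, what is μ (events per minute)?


μ = 1/(service time) in consistent units.
1 minute = 1 min, so μ = 1/12.73 = 0.07855 per minute

Final: 0.07855 /min


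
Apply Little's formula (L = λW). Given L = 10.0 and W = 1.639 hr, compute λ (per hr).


λ = L/W = 10.0/1.639 = 6.1013 /hr

Final: 6.1013 /hr


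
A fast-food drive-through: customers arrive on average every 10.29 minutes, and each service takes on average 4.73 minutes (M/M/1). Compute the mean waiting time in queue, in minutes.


λ = 60/10.29 = 5.8309 /hr
μ = 60/4.73 = 12.6850 /hr
ρ = λ/μ = 5.8309/12.6850 = 0.4597
Wq = ρ/(μ−λ) = 0.4597/(12.6850−5.8309) = 0.06707 hr
In minutes: 0.06707·60 = 4.024 min

Final: 4.024 min


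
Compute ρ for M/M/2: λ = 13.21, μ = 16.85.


ρ = λ/(cμ) = 13.21/(2·16.85) = 13.21/33.70 = 0.3920

Final: 0.3920


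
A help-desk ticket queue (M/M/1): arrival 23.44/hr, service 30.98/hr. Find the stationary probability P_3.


ρ = 23.44/30.98 = 0.7566
P_n = (1−ρ)·ρ^n = (1 − 0.7566)·0.7566^3 = 0.2434·0.433140 = 0.105419

Final: 0.105419


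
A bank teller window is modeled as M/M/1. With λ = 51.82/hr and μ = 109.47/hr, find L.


ρ = λ/μ = 51.82/109.47 = 0.4734
L = ρ/(1−ρ) = 0.4734/(1 − 0.4734) = 0.4734/0.5266 = 0.8989

Final: 0.8989


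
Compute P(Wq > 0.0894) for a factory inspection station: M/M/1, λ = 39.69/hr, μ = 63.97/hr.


ρ = 39.69/63.97 = 0.6204
P(Wq > t) = ρ·e^{−(μ−λ)t} = 0.6204·e^{−2.1706}
= 0.6204·0.114105 = 0.070796

Final: 0.070796


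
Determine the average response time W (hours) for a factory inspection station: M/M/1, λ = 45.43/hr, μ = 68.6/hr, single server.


W = 1/(μ−λ) = 1/(68.6 − 45.43) = 1/23.17 = 0.04316 hr

Final: 0.04316 hr


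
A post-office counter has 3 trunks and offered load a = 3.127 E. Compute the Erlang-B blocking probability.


B(c,a) = (a^c/c!) / Σ_{k=0}^{c} a^k/k!
a^3/3! = 5.096035
Σ terms (k=0..3): 1.00000 + 3.12700 + 4.88906 + 5.09603 = 14.112099
B = 5.096035/14.112099 = 0.361111

Final: 0.361111


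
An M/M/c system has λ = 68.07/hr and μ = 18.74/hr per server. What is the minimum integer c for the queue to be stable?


Stability requires cμ > λ ⇔ c > λ/μ.
λ/μ = 68.07/18.74 = 3.6323
Minimum integer c = ⌊3.6323⌋ + 1 = 4
Check: 4·18.74 = 74.96 > 68.07, while 3·18.74 = 56.22 ≤ 68.07

Final: 4 servers


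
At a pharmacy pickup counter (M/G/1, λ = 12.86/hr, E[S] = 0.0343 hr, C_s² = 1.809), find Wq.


ρ = λ·E[S] = 12.86·0.0343 = 0.4411
E[S²] = E[S]²(1+C_s²) = 0.0343²·(1+1.809) = 0.003305
Wq = λ·E[S²]/(2(1−ρ)) = 12.86·0.003305/(2·0.5589) = 0.03802 hr

Final: 0.03802 hr


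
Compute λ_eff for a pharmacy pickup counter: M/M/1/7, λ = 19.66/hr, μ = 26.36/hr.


ρ = 0.7458; P_K = (1−ρ)ρ^7/(1−ρ^8) = 0.036083
λ_eff = λ(1 − P_K) = 19.66·(1 − 0.036083) = 19.66·0.963917 = 18.9506 /hr

Final: 18.9506 /hr


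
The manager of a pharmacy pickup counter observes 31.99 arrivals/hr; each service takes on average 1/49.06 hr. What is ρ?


ρ = λ/μ = 31.99/49.06 = 0.6521

Final: 0.6521


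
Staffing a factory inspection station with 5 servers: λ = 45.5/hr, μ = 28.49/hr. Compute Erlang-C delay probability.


a = λ/μ = 1.5971; ρ = a/5 = 0.3194
P₀ = 0.202040 (from M/M/c formula)
C(c,a) = [a^c/(c!(1−ρ))]·P₀ = [10.38950/(120·0.6806)]·0.202040
= 0.12721·0.202040 = 0.025702

Final: 0.025702


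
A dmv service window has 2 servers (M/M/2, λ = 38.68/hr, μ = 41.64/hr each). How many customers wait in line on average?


a = λ/μ = 0.9289; ρ = a/2 = 0.4645
P₀ = 0.365694
Lq = P₀·a^c·ρ / (c!·(1−ρ)²) = 0.365694·0.86288·0.4645/(2·0.28681)
= 0.25550

Final: 0.25550


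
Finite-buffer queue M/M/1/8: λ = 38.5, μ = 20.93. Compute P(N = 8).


ρ = λ/μ = 38.5/20.93 = 1.8395
P_K = (1−ρ)ρ^K/(1−ρ^(K+1)) = (-0.8395·131.078665)/(1 − 241.114601)
= -110.035936/-240.114601 = 0.458264

Final: 0.458264


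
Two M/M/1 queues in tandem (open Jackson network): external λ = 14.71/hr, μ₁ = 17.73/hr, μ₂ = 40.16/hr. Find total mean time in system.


Each node sees arrival rate λ = 14.71/hr (tandem ⇒ throughput preserved).
W₁ = 1/(μ₁−λ) = 1/(17.73−14.71) = 0.33113 hr
W₂ = 1/(μ₂−λ) = 1/(40.16−14.71) = 0.03929 hr
W_total = W₁ + W₂ = 0.33113 + 0.03929 = 0.37042 hr

Final: 0.37042 hr


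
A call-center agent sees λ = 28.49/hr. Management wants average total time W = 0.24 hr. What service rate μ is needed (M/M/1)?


W = 1/(μ−λ) ⇒ μ − λ = 1/W = 1/0.24 = 4.1667
μ = λ + 1/W = 28.49 + 4.1667 = 32.6567 per hr

Final: 32.6567 /hr


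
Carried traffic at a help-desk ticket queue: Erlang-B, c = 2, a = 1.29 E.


B(2,1.29) = 0.266508 (Erlang-B)
Carried load = a(1 − B) = 1.29·(1 − 0.266508) = 1.29·0.733492 = 0.9462 E

Final: 0.9462 Erlangs


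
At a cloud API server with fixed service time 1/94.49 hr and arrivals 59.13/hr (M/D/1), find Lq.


ρ = 59.13/94.49 = 0.6258
M/D/1: Lq = ρ²/(2(1−ρ)) = 0.3916/(2·0.3742) = 0.52322

Final: 0.52322


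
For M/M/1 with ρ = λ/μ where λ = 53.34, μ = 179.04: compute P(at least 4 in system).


ρ = 53.34/179.04 = 0.2979
P(N ≥ n) = ρ^n = 0.2979^4 = 0.007878

Final: 0.007878


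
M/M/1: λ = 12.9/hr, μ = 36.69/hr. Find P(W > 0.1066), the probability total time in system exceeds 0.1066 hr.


W ~ Exponential(μ−λ) for M/M/1.
μ − λ = 36.69 − 12.9 = 23.7900
P(W > t) = e^{−(μ−λ)t} = e^{−2.5360} = 0.079181

Final: 0.079181


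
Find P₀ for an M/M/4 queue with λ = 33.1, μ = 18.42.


a = λ/μ = 33.1/18.42 = 1.7970; ρ = a/c = 0.4492
Σ_{k=0}^{3} a^k/k! (terms k=0..3) = 1.00000 + 1.79696 + 1.61453 + 0.96708 = 5.37858
Tail: a^4/(4!(1−ρ)) = 10.42686/(24·0.5508) = 0.78882
P₀ = 1/(5.37858 + 0.78882) = 1/6.16740 = 0.162143

Final: 0.162143


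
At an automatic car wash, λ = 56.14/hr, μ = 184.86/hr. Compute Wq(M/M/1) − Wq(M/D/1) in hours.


ρ = 56.14/184.86 = 0.3037
Wq(M/M/1) = ρ/(μ−λ) = 0.3037/128.72 = 0.002359 hr
Wq(M/D/1) = ρ/(2(μ−λ)) = 0.001180 hr
Savings = 0.002359 − 0.001180 = 0.001180 hr

Final: 0.001180 hr


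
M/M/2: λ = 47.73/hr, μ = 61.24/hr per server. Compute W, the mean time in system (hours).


a = 0.7794; ρ = 0.3897; P₀ = 0.439163
Lq = P₀·a^c·ρ/(c!(1−ρ)²) = 0.13955
Wq = Lq/λ = 0.13955/47.73 = 0.002924 hr
W = Wq + 1/μ = 0.002924 + 0.01633 = 0.01925 hr

Final: 0.01925 hr


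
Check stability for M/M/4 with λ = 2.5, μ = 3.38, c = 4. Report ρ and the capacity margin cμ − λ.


Total capacity cμ = 4·3.38 = 13.52/hr
ρ = λ/(cμ) = 2.5/13.52 = 0.1849
Stable ⇔ ρ < 1: YES
Spare capacity = cμ − λ = 13.52 − 2.5 = 11.02/hr

Final: ρ = 0.1849; stable; margin = 11.02/hr


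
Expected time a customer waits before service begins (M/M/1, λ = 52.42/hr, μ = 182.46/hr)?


ρ = 52.42/182.46 = 0.2873
Wq = ρ/(μ−λ) = 0.2873/(182.46 − 52.42) = 0.2873/130.04 = 0.002209 hr

Final: 0.002209 hr


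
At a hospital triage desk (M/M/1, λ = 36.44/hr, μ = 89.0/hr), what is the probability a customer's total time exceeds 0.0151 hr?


W ~ Exponential(μ−λ) for M/M/1.
μ − λ = 89.0 − 36.44 = 52.5600
P(W > t) = e^{−(μ−λ)t} = e^{−0.7937} = 0.452189

Final: 0.452189


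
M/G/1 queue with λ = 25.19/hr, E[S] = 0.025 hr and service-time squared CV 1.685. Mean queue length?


ρ = λ·E[S] = 25.19·0.025 = 0.6298
Lq = ρ²(1+C_s²)/(2(1−ρ)) = 0.3966·(1+1.685)/(2·0.3702)
= 0.3966·2.6850/0.7405 = 1.43799

Final: 1.43799


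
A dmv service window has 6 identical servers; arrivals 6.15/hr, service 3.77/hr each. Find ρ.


ρ = λ/(cμ) = 6.15/(6·3.77) = 6.15/22.62 = 0.2719

Final: 0.2719


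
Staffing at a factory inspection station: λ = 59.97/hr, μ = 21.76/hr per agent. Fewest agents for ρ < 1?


Stability requires cμ > λ ⇔ c > λ/μ.
λ/μ = 59.97/21.76 = 2.7560
Minimum integer c = ⌊2.7560⌋ + 1 = 3
Check: 3·21.76 = 65.28 > 59.97, while 2·21.76 = 43.52 ≤ 59.97

Final: 3 servers


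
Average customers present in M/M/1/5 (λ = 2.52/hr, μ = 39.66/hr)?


ρ = 2.52/39.66 = 0.06354
L = ρ[1 − (K+1)ρ^K + Kρ^(K+1)] / [(1−ρ)(1−ρ^(K+1))]
Numerator: 0.06354·(1 − 6·0.000001036 + 5·0.00000006581) = 0.063540
Denominator: (0.9365)·(1.000000) = 0.936460
L = 0.063540/0.936460 = 0.06785

Final: 0.06785


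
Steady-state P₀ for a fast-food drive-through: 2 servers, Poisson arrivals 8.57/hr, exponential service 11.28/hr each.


a = λ/μ = 8.57/11.28 = 0.7598; ρ = a/c = 0.3799
Σ_{k=0}^{1} a^k/k! (terms k=0..1) = 1.00000 + 0.75975 = 1.75975
Tail: a^2/(2!(1−ρ)) = 0.57722/(2·0.6201) = 0.46541
P₀ = 1/(1.75975 + 0.46541) = 1/2.22516 = 0.449406

Final: 0.449406


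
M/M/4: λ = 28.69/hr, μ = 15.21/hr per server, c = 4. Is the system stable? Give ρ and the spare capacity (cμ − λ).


Total capacity cμ = 4·15.21 = 60.84/hr
ρ = λ/(cμ) = 28.69/60.84 = 0.4716
Stable ⇔ ρ < 1: YES
Spare capacity = cμ − λ = 60.84 − 28.69 = 32.15/hr

Final: ρ = 0.4716; stable; margin = 32.15/hr


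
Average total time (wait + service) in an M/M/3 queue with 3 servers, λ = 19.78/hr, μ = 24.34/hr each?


a = 0.8127; ρ = 0.2709; P₀ = 0.441397
Lq = P₀·a^c·ρ/(c!(1−ρ)²) = 0.02012
Wq = Lq/λ = 0.02012/19.78 = 0.001017 hr
W = Wq + 1/μ = 0.001017 + 0.04108 = 0.04210 hr

Final: 0.04210 hr


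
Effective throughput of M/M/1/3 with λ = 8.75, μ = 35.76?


ρ = 0.2447; P_K = (1−ρ)ρ^3/(1−ρ^4) = 0.011105
λ_eff = λ(1 − P_K) = 8.75·(1 − 0.011105) = 8.75·0.988895 = 8.6528 /hr

Final: 8.6528 /hr


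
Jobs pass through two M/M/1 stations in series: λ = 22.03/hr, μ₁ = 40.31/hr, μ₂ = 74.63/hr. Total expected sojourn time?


Each node sees arrival rate λ = 22.03/hr (tandem ⇒ throughput preserved).
W₁ = 1/(μ₁−λ) = 1/(40.31−22.03) = 0.05470 hr
W₂ = 1/(μ₂−λ) = 1/(74.63−22.03) = 0.01901 hr
W_total = W₁ + W₂ = 0.05470 + 0.01901 = 0.07372 hr

Final: 0.07372 hr


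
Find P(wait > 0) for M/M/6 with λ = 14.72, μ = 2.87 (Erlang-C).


a = λ/μ = 5.1289; ρ = a/6 = 0.8548
P₀ = 0.003645 (from M/M/c formula)
C(c,a) = [a^c/(c!(1−ρ))]·P₀ = [18203.52437/(720·0.1452)]·0.003645
= 174.14705·0.003645 = 0.634819

Final: 0.634819


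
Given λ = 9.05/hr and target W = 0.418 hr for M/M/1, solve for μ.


W = 1/(μ−λ) ⇒ μ − λ = 1/W = 1/0.418 = 2.3923
μ = λ + 1/W = 9.05 + 2.3923 = 11.4423 per hr

Final: 11.4423 /hr


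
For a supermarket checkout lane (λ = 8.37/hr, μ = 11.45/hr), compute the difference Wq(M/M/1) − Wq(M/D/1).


ρ = 8.37/11.45 = 0.7310
Wq(M/M/1) = ρ/(μ−λ) = 0.7310/3.08 = 0.23734 hr
Wq(M/D/1) = ρ/(2(μ−λ)) = 0.11867 hr
Savings = 0.23734 − 0.11867 = 0.11867 hr

Final: 0.11867 hr


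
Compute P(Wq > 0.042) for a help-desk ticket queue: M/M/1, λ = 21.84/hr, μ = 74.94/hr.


ρ = 21.84/74.94 = 0.2914
P(Wq > t) = ρ·e^{−(μ−λ)t} = 0.2914·e^{−2.2302}
= 0.2914·0.107507 = 0.031331

Final: 0.031331


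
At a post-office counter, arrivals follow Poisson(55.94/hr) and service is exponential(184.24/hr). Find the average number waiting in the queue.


ρ = 55.94/184.24 = 0.3036
Lq = ρ²/(1−ρ) = 0.09219/0.6964 = 0.1324

Final: 0.1324


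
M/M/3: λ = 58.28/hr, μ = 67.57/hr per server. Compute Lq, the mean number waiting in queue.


a = λ/μ = 0.8625; ρ = a/3 = 0.2875
P₀ = 0.419363
Lq = P₀·a^c·ρ / (c!·(1−ρ)²) = 0.419363·0.64165·0.2875/(6·0.50765)
= 0.02540

Final: 0.02540


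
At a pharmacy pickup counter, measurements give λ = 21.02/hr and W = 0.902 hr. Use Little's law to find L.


L = λW = 21.02·0.902 = 18.9600

Final: 18.9600


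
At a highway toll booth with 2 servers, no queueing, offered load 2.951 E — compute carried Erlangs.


B(2,2.951) = 0.524274 (Erlang-B)
Carried load = a(1 − B) = 2.951·(1 − 0.524274) = 2.951·0.475726 = 1.4039 E

Final: 1.4039 Erlangs


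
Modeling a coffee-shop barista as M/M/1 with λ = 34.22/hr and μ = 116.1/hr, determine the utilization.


ρ = λ/μ = 34.22/116.1 = 0.2947

Final: 0.2947


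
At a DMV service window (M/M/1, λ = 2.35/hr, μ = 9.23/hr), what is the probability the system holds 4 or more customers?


ρ = 2.35/9.23 = 0.2546
P(N ≥ n) = ρ^n = 0.2546^4 = 0.004202

Final: 0.004202


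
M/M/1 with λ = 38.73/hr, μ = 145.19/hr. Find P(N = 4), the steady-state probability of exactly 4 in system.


ρ = 38.73/145.19 = 0.2668
P_n = (1−ρ)·ρ^n = (1 − 0.2668)·0.2668^4 = 0.7332·0.005063 = 0.003713

Final: 0.003713


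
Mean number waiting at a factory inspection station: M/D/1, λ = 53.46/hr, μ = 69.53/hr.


ρ = 53.46/69.53 = 0.7689
M/D/1: Lq = ρ²/(2(1−ρ)) = 0.5912/(2·0.2311) = 1.27891

Final: 1.27891


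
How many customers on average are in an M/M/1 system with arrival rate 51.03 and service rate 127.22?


ρ = λ/μ = 51.03/127.22 = 0.4011
L = ρ/(1−ρ) = 0.4011/(1 − 0.4011) = 0.4011/0.5989 = 0.6698

Final: 0.6698


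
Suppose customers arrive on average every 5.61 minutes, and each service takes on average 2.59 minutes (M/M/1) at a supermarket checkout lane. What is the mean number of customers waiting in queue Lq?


λ = 60/5.61 = 10.6952 /hr
μ = 60/2.59 = 23.1660 /hr
ρ = λ/μ = 10.6952/23.1660 = 0.4617
Lq = ρ²/(1−ρ) = 0.2131/0.5383 = 0.3959

Final: 0.3959


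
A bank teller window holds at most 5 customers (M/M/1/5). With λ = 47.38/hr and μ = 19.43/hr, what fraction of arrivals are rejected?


ρ = λ/μ = 47.38/19.43 = 2.4385
P_K = (1−ρ)ρ^K/(1−ρ^(K+1)) = (-1.4385·86.220647)/(1 − 210.248804)
= -124.028157/-209.248804 = 0.592731

Final: 0.592731


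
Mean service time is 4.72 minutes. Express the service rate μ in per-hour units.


μ = 1/(service time) in consistent units.
1 hour = 60 min, so μ = 60/4.72 = 12.7119 per hour

Final: 12.7119 /hr


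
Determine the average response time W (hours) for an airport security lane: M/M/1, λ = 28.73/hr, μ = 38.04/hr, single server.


W = 1/(μ−λ) = 1/(38.04 − 28.73) = 1/9.31 = 0.1074 hr

Final: 0.1074 hr


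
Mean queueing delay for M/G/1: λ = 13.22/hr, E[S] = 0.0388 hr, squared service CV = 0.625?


ρ = λ·E[S] = 13.22·0.0388 = 0.5129
E[S²] = E[S]²(1+C_s²) = 0.0388²·(1+0.625) = 0.002446
Wq = λ·E[S²]/(2(1−ρ)) = 13.22·0.002446/(2·0.4871) = 0.03320 hr

Final: 0.03320 hr


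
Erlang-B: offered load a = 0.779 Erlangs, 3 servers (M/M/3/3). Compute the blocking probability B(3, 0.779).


B(c,a) = (a^c/c!) / Σ_{k=0}^{c} a^k/k!
a^3/3! = 0.078788
Σ terms (k=0..3): 1.00000 + 0.77900 + 0.30342 + 0.07879 = 2.161209
B = 0.078788/2.161209 = 0.036456

Final: 0.036456


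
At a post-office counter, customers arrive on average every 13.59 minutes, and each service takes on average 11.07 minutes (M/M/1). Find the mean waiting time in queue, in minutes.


λ = 60/13.59 = 4.4150 /hr
μ = 60/11.07 = 5.4201 /hr
ρ = λ/μ = 4.4150/5.4201 = 0.8146
Wq = ρ/(μ−λ) = 0.8146/(5.4201−4.4150) = 0.81048 hr
In minutes: 0.81048·60 = 48.629 min

Final: 48.629 min


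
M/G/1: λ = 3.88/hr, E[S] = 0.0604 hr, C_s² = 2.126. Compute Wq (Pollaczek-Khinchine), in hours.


ρ = λ·E[S] = 3.88·0.0604 = 0.2344
E[S²] = E[S]²(1+C_s²) = 0.0604²·(1+2.126) = 0.011404
Wq = λ·E[S²]/(2(1−ρ)) = 3.88·0.011404/(2·0.7656) = 0.02890 hr

Final: 0.02890 hr


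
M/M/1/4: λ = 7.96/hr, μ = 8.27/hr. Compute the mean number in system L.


ρ = 7.96/8.27 = 0.9625
L = ρ[1 − (K+1)ρ^K + Kρ^(K+1)] / [(1−ρ)(1−ρ^(K+1))]
Numerator: 0.9625·(1 − 5·0.858282 + 4·0.826110) = 0.012539
Denominator: (0.03748)·(0.173890) = 0.006518
L = 0.012539/0.006518 = 1.9236

Final: 1.9236


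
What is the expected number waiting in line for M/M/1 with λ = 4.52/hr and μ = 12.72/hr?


ρ = 4.52/12.72 = 0.3553
Lq = ρ²/(1−ρ) = 0.1263/0.6447 = 0.1959

Final: 0.1959


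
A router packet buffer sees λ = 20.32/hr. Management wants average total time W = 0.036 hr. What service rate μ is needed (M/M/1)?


W = 1/(μ−λ) ⇒ μ − λ = 1/W = 1/0.036 = 27.7778
μ = λ + 1/W = 20.32 + 27.7778 = 48.0978 per hr

Final: 48.0978 /hr


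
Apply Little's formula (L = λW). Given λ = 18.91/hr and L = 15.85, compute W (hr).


W = L/λ = 15.85/18.91 = 0.8382 hr

Final: 0.8382 hr


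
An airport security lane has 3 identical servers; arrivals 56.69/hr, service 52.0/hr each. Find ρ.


ρ = λ/(cμ) = 56.69/(3·52.0) = 56.69/156.00 = 0.3634

Final: 0.3634


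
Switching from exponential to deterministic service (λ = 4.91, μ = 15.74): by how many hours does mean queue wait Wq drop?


ρ = 4.91/15.74 = 0.3119
Wq(M/M/1) = ρ/(μ−λ) = 0.3119/10.83 = 0.02880 hr
Wq(M/D/1) = ρ/(2(μ−λ)) = 0.01440 hr
Savings = 0.02880 − 0.01440 = 0.01440 hr

Final: 0.01440 hr


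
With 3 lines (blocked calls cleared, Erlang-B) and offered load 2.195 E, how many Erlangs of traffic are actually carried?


B(3,2.195) = 0.239268 (Erlang-B)
Carried load = a(1 − B) = 2.195·(1 − 0.239268) = 2.195·0.760732 = 1.6698 E

Final: 1.6698 Erlangs


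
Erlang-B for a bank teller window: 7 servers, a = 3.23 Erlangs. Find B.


B(c,a) = (a^c/c!) / Σ_{k=0}^{c} a^k/k!
a^7/7! = 0.727758
Σ terms (k=0..7): 1.00000 + 3.23000 + 5.21645 + 5.61638 + 4.53523 + 2.92976 + 1.57718 + 0.72776 = 24.832752
B = 0.727758/24.832752 = 0.029306

Final: 0.029306


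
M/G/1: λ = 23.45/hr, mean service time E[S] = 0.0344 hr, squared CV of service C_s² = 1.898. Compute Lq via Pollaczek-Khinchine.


ρ = λ·E[S] = 23.45·0.0344 = 0.8067
Lq = ρ²(1+C_s²)/(2(1−ρ)) = 0.6507·(1+1.898)/(2·0.1933)
= 0.6507·2.8980/0.3866 = 4.87747

Final: 4.87747


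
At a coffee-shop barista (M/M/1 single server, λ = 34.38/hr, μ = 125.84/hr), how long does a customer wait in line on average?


ρ = 34.38/125.84 = 0.2732
Wq = ρ/(μ−λ) = 0.2732/(125.84 − 34.38) = 0.2732/91.46 = 0.002987 hr

Final: 0.002987 hr


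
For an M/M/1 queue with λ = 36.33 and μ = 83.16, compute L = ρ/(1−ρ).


ρ = λ/μ = 36.33/83.16 = 0.4369
L = ρ/(1−ρ) = 0.4369/(1 − 0.4369) = 0.4369/0.5631 = 0.7758

Final: 0.7758


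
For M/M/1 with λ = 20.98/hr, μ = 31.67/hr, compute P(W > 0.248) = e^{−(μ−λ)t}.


W ~ Exponential(μ−λ) for M/M/1.
μ − λ = 31.67 − 20.98 = 10.6900
P(W > t) = e^{−(μ−λ)t} = e^{−2.6511} = 0.070572

Final: 0.070572


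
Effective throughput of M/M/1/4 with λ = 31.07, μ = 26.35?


ρ = 1.1791; P_K = (1−ρ)ρ^4/(1−ρ^5) = 0.270663
λ_eff = λ(1 − P_K) = 31.07·(1 − 0.270663) = 31.07·0.729337 = 22.6605 /hr

Final: 22.6605 /hr


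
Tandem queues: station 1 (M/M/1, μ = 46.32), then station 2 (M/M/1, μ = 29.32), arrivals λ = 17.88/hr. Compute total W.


Each node sees arrival rate λ = 17.88/hr (tandem ⇒ throughput preserved).
W₁ = 1/(μ₁−λ) = 1/(46.32−17.88) = 0.03516 hr
W₂ = 1/(μ₂−λ) = 1/(29.32−17.88) = 0.08741 hr
W_total = W₁ + W₂ = 0.03516 + 0.08741 = 0.12257 hr

Final: 0.12257 hr


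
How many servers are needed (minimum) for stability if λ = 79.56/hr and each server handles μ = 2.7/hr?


Stability requires cμ > λ ⇔ c > λ/μ.
λ/μ = 79.56/2.7 = 29.4667
Minimum integer c = ⌊29.4667⌋ + 1 = 30
Check: 30·2.7 = 81.00 > 79.56, while 29·2.7 = 78.30 ≤ 79.56

Final: 30 servers


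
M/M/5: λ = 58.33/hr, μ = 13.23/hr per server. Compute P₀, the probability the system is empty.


a = λ/μ = 58.33/13.23 = 4.4089; ρ = a/c = 0.8818
Σ_{k=0}^{4} a^k/k! (terms k=0..4) = 1.00000 + 4.40892 + 9.71928 + 14.28385 + 15.74408 = 45.15613
Tail: a^5/(5!(1−ρ)) = 1665.94501/(120·0.1182) = 117.43634
P₀ = 1/(45.15613 + 117.43634) = 1/162.59247 = 0.006150

Final: 0.006150


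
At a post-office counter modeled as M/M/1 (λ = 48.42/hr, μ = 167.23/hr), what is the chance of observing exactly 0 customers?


ρ = 48.42/167.23 = 0.2895
P_n = (1−ρ)·ρ^n = (1 − 0.2895)·0.2895^0 = 0.7105·1.000000 = 0.710459

Final: 0.710459


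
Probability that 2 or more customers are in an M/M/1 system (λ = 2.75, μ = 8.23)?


ρ = 2.75/8.23 = 0.3341
P(N ≥ n) = ρ^n = 0.3341^2 = 0.111652

Final: 0.111652


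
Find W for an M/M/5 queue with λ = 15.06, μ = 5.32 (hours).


a = 2.8308; ρ = 0.5662; P₀ = 0.056224
Lq = P₀·a^c·ρ/(c!(1−ρ)²) = 0.25621
Wq = Lq/λ = 0.25621/15.06 = 0.01701 hr
W = Wq + 1/μ = 0.01701 + 0.18797 = 0.20498 hr

Final: 0.20498 hr


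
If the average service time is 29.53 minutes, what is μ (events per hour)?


μ = 1/(service time) in consistent units.
1 hour = 60 min, so μ = 60/29.53 = 2.0318 per hour

Final: 2.0318 /hr


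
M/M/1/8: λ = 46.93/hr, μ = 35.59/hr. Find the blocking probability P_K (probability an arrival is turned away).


ρ = λ/μ = 46.93/35.59 = 1.3186
P_K = (1−ρ)ρ^K/(1−ρ^(K+1)) = (-0.3186·9.140723)/(1 − 12.053220)
= -2.912498/-11.053220 = 0.263498

Final: 0.263498


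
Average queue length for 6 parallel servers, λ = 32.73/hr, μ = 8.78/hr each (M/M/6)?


a = λ/μ = 3.7278; ρ = a/6 = 0.6213
P₀ = 0.022626
Lq = P₀·a^c·ρ / (c!·(1−ρ)²) = 0.022626·2683.54533·0.6213/(720·0.14341)
= 0.36533

Final: 0.36533


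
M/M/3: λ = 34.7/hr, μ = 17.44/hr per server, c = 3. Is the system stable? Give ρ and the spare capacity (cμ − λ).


Total capacity cμ = 3·17.44 = 52.32/hr
ρ = λ/(cμ) = 34.7/52.32 = 0.6632
Stable ⇔ ρ < 1: YES
Spare capacity = cμ − λ = 52.32 − 34.7 = 17.62/hr

Final: ρ = 0.6632; stable; margin = 17.62/hr


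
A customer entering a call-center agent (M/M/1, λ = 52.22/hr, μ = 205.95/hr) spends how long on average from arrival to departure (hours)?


W = 1/(μ−λ) = 1/(205.95 − 52.22) = 1/153.73 = 0.006505 hr

Final: 0.006505 hr


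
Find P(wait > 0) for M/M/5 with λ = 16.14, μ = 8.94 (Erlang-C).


a = λ/μ = 1.8054; ρ = a/5 = 0.3611
P₀ = 0.163705 (from M/M/c formula)
C(c,a) = [a^c/(c!(1−ρ))]·P₀ = [19.17918/(120·0.6389)]·0.163705
= 0.25015·0.163705 = 0.040950

Final: 0.040950


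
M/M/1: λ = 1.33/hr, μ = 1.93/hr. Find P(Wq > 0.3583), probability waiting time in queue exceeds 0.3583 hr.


ρ = 1.33/1.93 = 0.6891
P(Wq > t) = ρ·e^{−(μ−λ)t} = 0.6891·e^{−0.2150}
= 0.6891·0.806558 = 0.555814

Final: 0.555814


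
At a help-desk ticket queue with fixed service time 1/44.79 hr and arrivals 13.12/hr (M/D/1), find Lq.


ρ = 13.12/44.79 = 0.2929
M/D/1: Lq = ρ²/(2(1−ρ)) = 0.08580/(2·0.7071) = 0.06067

Final: 0.06067


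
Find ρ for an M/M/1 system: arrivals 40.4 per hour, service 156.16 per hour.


ρ = λ/μ = 40.4/156.16 = 0.2587

Final: 0.2587


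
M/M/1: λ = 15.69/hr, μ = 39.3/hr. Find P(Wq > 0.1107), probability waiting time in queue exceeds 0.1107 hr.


ρ = 15.69/39.3 = 0.3992
P(Wq > t) = ρ·e^{−(μ−λ)t} = 0.3992·e^{−2.6136}
= 0.3992·0.073268 = 0.029251

Final: 0.029251


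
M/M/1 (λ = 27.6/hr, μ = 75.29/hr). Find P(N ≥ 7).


ρ = 27.6/75.29 = 0.3666
P(N ≥ n) = ρ^n = 0.3666^7 = 0.0008896

Final: 0.0008896


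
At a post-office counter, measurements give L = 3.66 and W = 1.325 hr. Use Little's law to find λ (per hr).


λ = L/W = 3.66/1.325 = 2.7623 /hr

Final: 2.7623 /hr


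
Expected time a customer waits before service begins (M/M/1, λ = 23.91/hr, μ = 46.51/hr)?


ρ = 23.91/46.51 = 0.5141
Wq = ρ/(μ−λ) = 0.5141/(46.51 − 23.91) = 0.5141/22.60 = 0.02275 hr

Final: 0.02275 hr


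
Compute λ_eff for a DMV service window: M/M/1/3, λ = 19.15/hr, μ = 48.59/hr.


ρ = 0.3941; P_K = (1−ρ)ρ^3/(1−ρ^4) = 0.038007
λ_eff = λ(1 − P_K) = 19.15·(1 − 0.038007) = 19.15·0.961993 = 18.4222 /hr

Final: 18.4222 /hr


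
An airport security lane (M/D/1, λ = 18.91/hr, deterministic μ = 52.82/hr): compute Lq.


ρ = 18.91/52.82 = 0.3580
M/D/1: Lq = ρ²/(2(1−ρ)) = 0.1282/(2·0.6420) = 0.09982

Final: 0.09982


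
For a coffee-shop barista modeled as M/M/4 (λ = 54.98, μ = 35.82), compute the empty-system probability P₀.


a = λ/μ = 54.98/35.82 = 1.5349; ρ = a/c = 0.3837
Σ_{k=0}^{3} a^k/k! (terms k=0..3) = 1.00000 + 1.53490 + 1.17795 + 0.60268 = 4.31553
Tail: a^4/(4!(1−ρ)) = 5.55030/(24·0.6163) = 0.37526
P₀ = 1/(4.31553 + 0.37526) = 1/4.69079 = 0.213184

Final: 0.213184


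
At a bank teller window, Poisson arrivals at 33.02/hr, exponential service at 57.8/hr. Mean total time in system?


W = 1/(μ−λ) = 1/(57.8 − 33.02) = 1/24.78 = 0.04036 hr

Final: 0.04036 hr


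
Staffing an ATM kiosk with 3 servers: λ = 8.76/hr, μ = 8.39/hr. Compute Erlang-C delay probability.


a = λ/μ = 1.0441; ρ = a/3 = 0.3480
P₀ = 0.347205 (from M/M/c formula)
C(c,a) = [a^c/(c!(1−ρ))]·P₀ = [1.13822/(6·0.6520)]·0.347205
= 0.29097·0.347205 = 0.101027

Final: 0.101027


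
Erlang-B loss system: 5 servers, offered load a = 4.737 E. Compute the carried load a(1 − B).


B(5,4.737) = 0.263163 (Erlang-B)
Carried load = a(1 − B) = 4.737·(1 − 0.263163) = 4.737·0.736837 = 3.4904 E

Final: 3.4904 Erlangs


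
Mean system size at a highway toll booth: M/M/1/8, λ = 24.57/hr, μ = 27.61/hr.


ρ = 24.57/27.61 = 0.8899
L = ρ[1 − (K+1)ρ^K + Kρ^(K+1)] / [(1−ρ)(1−ρ^(K+1))]
Numerator: 0.8899·(1 − 9·0.393287 + 8·0.349984) = 0.231630
Denominator: (0.1101)·(0.650016) = 0.071570
L = 0.231630/0.071570 = 3.2364

Final: 3.2364


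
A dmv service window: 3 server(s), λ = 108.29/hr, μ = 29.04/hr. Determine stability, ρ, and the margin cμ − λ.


Total capacity cμ = 3·29.04 = 87.12/hr
ρ = λ/(cμ) = 108.29/87.12 = 1.2430
Stable ⇔ ρ < 1: NO
Spare capacity = cμ − λ = 87.12 − 108.29 = -21.17/hr

Final: ρ = 1.2430; unstable; margin = -21.17/hr


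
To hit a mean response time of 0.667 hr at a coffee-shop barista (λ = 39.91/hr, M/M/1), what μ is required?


W = 1/(μ−λ) ⇒ μ − λ = 1/W = 1/0.667 = 1.4993
μ = λ + 1/W = 39.91 + 1.4993 = 41.4093 per hr

Final: 41.4093 /hr


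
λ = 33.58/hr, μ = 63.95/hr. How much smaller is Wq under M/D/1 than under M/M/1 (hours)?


ρ = 33.58/63.95 = 0.5251
Wq(M/M/1) = ρ/(μ−λ) = 0.5251/30.37 = 0.01729 hr
Wq(M/D/1) = ρ/(2(μ−λ)) = 0.008645 hr
Savings = 0.01729 − 0.008645 = 0.008645 hr

Final: 0.008645 hr


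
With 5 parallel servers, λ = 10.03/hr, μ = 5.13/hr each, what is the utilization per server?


ρ = λ/(cμ) = 10.03/(5·5.13) = 10.03/25.65 = 0.3910

Final: 0.3910


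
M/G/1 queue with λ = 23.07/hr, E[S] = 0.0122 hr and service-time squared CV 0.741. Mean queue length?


ρ = λ·E[S] = 23.07·0.0122 = 0.2815
Lq = ρ²(1+C_s²)/(2(1−ρ)) = 0.07922·(1+0.741)/(2·0.7185)
= 0.07922·1.7410/1.4371 = 0.09597

Final: 0.09597


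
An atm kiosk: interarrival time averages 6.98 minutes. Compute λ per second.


λ = 1/(interarrival time) in consistent units.
1 second = 0.0166667 min, so λ = 0.0166667/6.98 = 0.002388 per second

Final: 0.002388 /sec


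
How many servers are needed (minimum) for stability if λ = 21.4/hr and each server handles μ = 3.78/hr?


Stability requires cμ > λ ⇔ c > λ/μ.
λ/μ = 21.4/3.78 = 5.6614
Minimum integer c = ⌊5.6614⌋ + 1 = 6
Check: 6·3.78 = 22.68 > 21.4, while 5·3.78 = 18.90 ≤ 21.4

Final: 6 servers


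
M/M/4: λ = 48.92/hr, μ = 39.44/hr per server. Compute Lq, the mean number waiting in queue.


a = λ/μ = 1.2404; ρ = a/4 = 0.3101
P₀ = 0.288133
Lq = P₀·a^c·ρ / (c!·(1−ρ)²) = 0.288133·2.36700·0.3101/(24·0.47597)
= 0.01851

Final: 0.01851


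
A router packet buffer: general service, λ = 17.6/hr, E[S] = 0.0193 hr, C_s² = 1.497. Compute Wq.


ρ = λ·E[S] = 17.6·0.0193 = 0.3397
E[S²] = E[S]²(1+C_s²) = 0.0193²·(1+1.497) = 0.0009301
Wq = λ·E[S²]/(2(1−ρ)) = 17.6·0.0009301/(2·0.6603) = 0.01240 hr

Final: 0.01240 hr


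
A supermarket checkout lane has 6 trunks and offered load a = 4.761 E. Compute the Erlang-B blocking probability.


B(c,a) = (a^c/c!) / Σ_{k=0}^{c} a^k/k!
a^6/6! = 16.175458
Σ terms (k=0..6): 1.00000 + 4.76100 + 11.33356 + 17.98636 + 21.40827 + 20.38495 + 16.17546 = 93.049595
B = 16.175458/93.049595 = 0.173837

Final: 0.173837


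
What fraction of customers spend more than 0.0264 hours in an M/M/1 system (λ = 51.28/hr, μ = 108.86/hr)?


W ~ Exponential(μ−λ) for M/M/1.
μ − λ = 108.86 − 51.28 = 57.5800
P(W > t) = e^{−(μ−λ)t} = e^{−1.5201} = 0.218687

Final: 0.218687


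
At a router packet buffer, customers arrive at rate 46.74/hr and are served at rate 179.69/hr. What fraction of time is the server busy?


ρ = λ/μ = 46.74/179.69 = 0.2601

Final: 0.2601


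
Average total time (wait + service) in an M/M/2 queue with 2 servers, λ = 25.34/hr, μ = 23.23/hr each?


a = 1.0908; ρ = 0.5454; P₀ = 0.294150
Lq = P₀·a^c·ρ/(c!(1−ρ)²) = 0.46190
Wq = Lq/λ = 0.46190/25.34 = 0.01823 hr
W = Wq + 1/μ = 0.01823 + 0.04305 = 0.06128 hr

Final: 0.06128 hr


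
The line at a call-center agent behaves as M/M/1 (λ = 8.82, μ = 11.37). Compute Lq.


ρ = 8.82/11.37 = 0.7757
Lq = ρ²/(1−ρ) = 0.6018/0.2243 = 2.6831

Final: 2.6831


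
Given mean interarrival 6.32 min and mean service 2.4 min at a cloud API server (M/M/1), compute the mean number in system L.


λ = 60/6.32 = 9.4937 /hr
μ = 60/2.4 = 25.0000 /hr
ρ = λ/μ = 9.4937/25.0000 = 0.3797
L = ρ/(1−ρ) = 0.3797/0.6203 = 0.6122

Final: 0.6122


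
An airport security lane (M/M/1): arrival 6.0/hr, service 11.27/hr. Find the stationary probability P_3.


ρ = 6.0/11.27 = 0.5324
P_n = (1−ρ)·ρ^n = (1 − 0.5324)·0.5324^3 = 0.4676·0.150897 = 0.070562

Final: 0.070562


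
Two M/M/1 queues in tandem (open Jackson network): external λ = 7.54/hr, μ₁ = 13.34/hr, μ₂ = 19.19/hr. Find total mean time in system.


Each node sees arrival rate λ = 7.54/hr (tandem ⇒ throughput preserved).
W₁ = 1/(μ₁−λ) = 1/(13.34−7.54) = 0.17241 hr
W₂ = 1/(μ₂−λ) = 1/(19.19−7.54) = 0.08584 hr
W_total = W₁ + W₂ = 0.17241 + 0.08584 = 0.25825 hr

Final: 0.25825 hr


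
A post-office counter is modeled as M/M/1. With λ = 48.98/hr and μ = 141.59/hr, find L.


ρ = λ/μ = 48.98/141.59 = 0.3459
L = ρ/(1−ρ) = 0.3459/(1 − 0.3459) = 0.3459/0.6541 = 0.5289

Final: 0.5289


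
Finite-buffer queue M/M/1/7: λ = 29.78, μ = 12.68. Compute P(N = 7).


ρ = λ/μ = 29.78/12.68 = 2.3486
P_K = (1−ρ)ρ^K/(1−ρ^(K+1)) = (-1.3486·394.128717)/(1 − 925.642995)
= -531.514279/-924.642995 = 0.574832

Final: 0.574832


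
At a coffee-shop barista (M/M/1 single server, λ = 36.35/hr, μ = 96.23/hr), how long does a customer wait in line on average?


ρ = 36.35/96.23 = 0.3777
Wq = ρ/(μ−λ) = 0.3777/(96.23 − 36.35) = 0.3777/59.88 = 0.006308 hr

Final: 0.006308 hr


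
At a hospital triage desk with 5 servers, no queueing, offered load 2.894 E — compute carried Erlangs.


B(5,2.894) = 0.101081 (Erlang-B)
Carried load = a(1 − B) = 2.894·(1 − 0.101081) = 2.894·0.898919 = 2.6015 E

Final: 2.6015 Erlangs


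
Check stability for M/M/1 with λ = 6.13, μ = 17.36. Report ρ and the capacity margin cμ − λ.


Total capacity cμ = 1·17.36 = 17.36/hr
ρ = λ/(cμ) = 6.13/17.36 = 0.3531
Stable ⇔ ρ < 1: YES
Spare capacity = cμ − λ = 17.36 − 6.13 = 11.23/hr

Final: ρ = 0.3531; stable; margin = 11.23/hr


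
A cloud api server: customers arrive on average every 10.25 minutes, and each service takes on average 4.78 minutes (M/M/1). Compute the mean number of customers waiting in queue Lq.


λ = 60/10.25 = 5.8537 /hr
μ = 60/4.78 = 12.5523 /hr
ρ = λ/μ = 5.8537/12.5523 = 0.4663
Lq = ρ²/(1−ρ) = 0.2175/0.5337 = 0.4075

Final: 0.4075


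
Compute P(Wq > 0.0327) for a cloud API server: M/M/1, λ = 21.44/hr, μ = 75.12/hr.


ρ = 21.44/75.12 = 0.2854
P(Wq > t) = ρ·e^{−(μ−λ)t} = 0.2854·e^{−1.7553}
= 0.2854·0.172849 = 0.049333

Final: 0.049333


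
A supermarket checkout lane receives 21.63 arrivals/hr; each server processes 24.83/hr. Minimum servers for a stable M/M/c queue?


Stability requires cμ > λ ⇔ c > λ/μ.
λ/μ = 21.63/24.83 = 0.8711
Minimum integer c = ⌊0.8711⌋ + 1 = 1
Check: 1·24.83 = 24.83 > 21.63, while 0·24.83 = 0.00 ≤ 21.63

Final: 1 servers


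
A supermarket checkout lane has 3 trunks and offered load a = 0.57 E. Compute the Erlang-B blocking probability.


B(c,a) = (a^c/c!) / Σ_{k=0}^{c} a^k/k!
a^3/3! = 0.030865
Σ terms (k=0..3): 1.00000 + 0.57000 + 0.16245 + 0.03087 = 1.763316
B = 0.030865/1.763316 = 0.017504

Final: 0.017504


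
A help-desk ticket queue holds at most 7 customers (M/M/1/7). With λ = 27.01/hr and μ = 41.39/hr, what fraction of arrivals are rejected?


ρ = λ/μ = 27.01/41.39 = 0.6526
P_K = (1−ρ)ρ^K/(1−ρ^(K+1)) = (0.3474·0.050397)/(1 − 0.032888)
= 0.017509/0.967112 = 0.018105

Final: 0.018105


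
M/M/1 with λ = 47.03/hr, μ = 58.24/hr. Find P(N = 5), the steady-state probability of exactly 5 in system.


ρ = 47.03/58.24 = 0.8075
P_n = (1−ρ)·ρ^n = (1 − 0.8075)·0.8075^5 = 0.1925·0.343375 = 0.066093

Final: 0.066093


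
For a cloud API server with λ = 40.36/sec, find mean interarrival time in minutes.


Mean interarrival time = 1/λ = 1/40.36 second = 0.02478 second
In minutes: 0.02478 × 0.0166667 = 0.0004130 min

Final: 0.0004130 min


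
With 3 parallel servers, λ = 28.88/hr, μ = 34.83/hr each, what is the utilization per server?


ρ = λ/(cμ) = 28.88/(3·34.83) = 28.88/104.49 = 0.2764

Final: 0.2764


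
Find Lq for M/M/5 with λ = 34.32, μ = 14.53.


a = λ/μ = 2.3620; ρ = a/5 = 0.4724
P₀ = 0.092541
Lq = P₀·a^c·ρ / (c!·(1−ρ)²) = 0.092541·73.52048·0.4724/(120·0.27836)
= 0.09622

Final: 0.09622


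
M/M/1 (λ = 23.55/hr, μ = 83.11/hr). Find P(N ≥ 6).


ρ = 23.55/83.11 = 0.2834
P(N ≥ n) = ρ^n = 0.2834^6 = 0.0005176

Final: 0.0005176


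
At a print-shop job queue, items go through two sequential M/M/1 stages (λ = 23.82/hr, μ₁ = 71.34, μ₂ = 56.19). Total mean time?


Each node sees arrival rate λ = 23.82/hr (tandem ⇒ throughput preserved).
W₁ = 1/(μ₁−λ) = 1/(71.34−23.82) = 0.02104 hr
W₂ = 1/(μ₂−λ) = 1/(56.19−23.82) = 0.03089 hr
W_total = W₁ + W₂ = 0.02104 + 0.03089 = 0.05194 hr

Final: 0.05194 hr


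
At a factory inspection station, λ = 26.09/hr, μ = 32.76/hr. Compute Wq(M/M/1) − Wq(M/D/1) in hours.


ρ = 26.09/32.76 = 0.7964
Wq(M/M/1) = ρ/(μ−λ) = 0.7964/6.67 = 0.11940 hr
Wq(M/D/1) = ρ/(2(μ−λ)) = 0.05970 hr
Savings = 0.11940 − 0.05970 = 0.05970 hr

Final: 0.05970 hr


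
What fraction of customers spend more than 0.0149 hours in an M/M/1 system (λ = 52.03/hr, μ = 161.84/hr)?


W ~ Exponential(μ−λ) for M/M/1.
μ − λ = 161.84 − 52.03 = 109.8100
P(W > t) = e^{−(μ−λ)t} = e^{−1.6362} = 0.194725

Final: 0.194725


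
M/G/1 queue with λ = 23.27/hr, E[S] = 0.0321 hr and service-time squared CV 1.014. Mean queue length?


ρ = λ·E[S] = 23.27·0.0321 = 0.7470
Lq = ρ²(1+C_s²)/(2(1−ρ)) = 0.5580·(1+1.014)/(2·0.2530)
= 0.5580·2.0140/0.5061 = 2.22052

Final: 2.22052


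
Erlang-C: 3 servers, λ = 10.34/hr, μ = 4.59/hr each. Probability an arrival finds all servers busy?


a = λ/μ = 2.2527; ρ = a/3 = 0.7509
P₀ = 0.074409 (from M/M/c formula)
C(c,a) = [a^c/(c!(1−ρ))]·P₀ = [11.43204/(6·0.2491)]·0.074409
= 7.64913·0.074409 = 0.569164

Final: 0.569164


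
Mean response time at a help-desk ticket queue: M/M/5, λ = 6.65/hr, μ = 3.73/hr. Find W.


a = 1.7828; ρ = 0.3566; P₀ = 0.167481
Lq = P₀·a^c·ρ/(c!(1−ρ)²) = 0.02165
Wq = Lq/λ = 0.02165/6.65 = 0.003256 hr
W = Wq + 1/μ = 0.003256 + 0.26810 = 0.27135 hr

Final: 0.27135 hr


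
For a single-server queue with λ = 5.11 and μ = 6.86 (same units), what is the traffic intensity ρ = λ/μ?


ρ = λ/μ = 5.11/6.86 = 0.7449

Final: 0.7449


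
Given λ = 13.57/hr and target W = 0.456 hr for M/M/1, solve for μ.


W = 1/(μ−λ) ⇒ μ − λ = 1/W = 1/0.456 = 2.1930
μ = λ + 1/W = 13.57 + 2.1930 = 15.7630 per hr

Final: 15.7630 /hr


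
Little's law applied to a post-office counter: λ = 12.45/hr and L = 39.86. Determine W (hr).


W = L/λ = 39.86/12.45 = 3.2016 hr

Final: 3.2016 hr


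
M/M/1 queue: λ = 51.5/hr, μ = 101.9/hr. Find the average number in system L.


ρ = λ/μ = 51.5/101.9 = 0.5054
L = ρ/(1−ρ) = 0.5054/(1 − 0.5054) = 0.5054/0.4946 = 1.0218

Final: 1.0218


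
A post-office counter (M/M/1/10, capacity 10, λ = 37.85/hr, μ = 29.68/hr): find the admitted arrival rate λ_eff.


ρ = 1.2753; P_K = (1−ρ)ρ^10/(1−ρ^11) = 0.231831
λ_eff = λ(1 − P_K) = 37.85·(1 − 0.231831) = 37.85·0.768169 = 29.0752 /hr

Final: 29.0752 /hr


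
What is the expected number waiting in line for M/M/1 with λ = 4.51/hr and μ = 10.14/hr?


ρ = 4.51/10.14 = 0.4448
Lq = ρ²/(1−ρ) = 0.1978/0.5552 = 0.3563

Final: 0.3563


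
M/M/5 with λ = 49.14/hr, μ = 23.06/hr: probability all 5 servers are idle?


a = λ/μ = 49.14/23.06 = 2.1310; ρ = a/c = 0.4262
Σ_{k=0}^{4} a^k/k! (terms k=0..4) = 1.00000 + 2.13096 + 2.27050 + 1.61278 + 0.85920 = 7.87344
Tail: a^5/(5!(1−ρ)) = 43.94194/(120·0.5738) = 0.63816
P₀ = 1/(7.87344 + 0.63816) = 1/8.51161 = 0.117487

Final: 0.117487


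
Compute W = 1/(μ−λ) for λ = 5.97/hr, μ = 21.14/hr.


W = 1/(μ−λ) = 1/(21.14 − 5.97) = 1/15.17 = 0.06592 hr

Final: 0.06592 hr


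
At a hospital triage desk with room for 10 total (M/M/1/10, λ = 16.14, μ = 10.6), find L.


ρ = 16.14/10.6 = 1.5226
L = ρ[1 − (K+1)ρ^K + Kρ^(K+1)] / [(1−ρ)(1−ρ^(K+1))]
Numerator: 1.5226·(1 − 11·66.984860 + 10·101.993928) = 432.591317
Denominator: (-0.5226)·(-100.993928) = 52.783619
L = 432.591317/52.783619 = 8.1956

Final: 8.1956


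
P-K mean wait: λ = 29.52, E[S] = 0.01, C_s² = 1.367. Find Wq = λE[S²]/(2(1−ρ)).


ρ = λ·E[S] = 29.52·0.01 = 0.2952
E[S²] = E[S]²(1+C_s²) = 0.01²·(1+1.367) = 0.0002367
Wq = λ·E[S²]/(2(1−ρ)) = 29.52·0.0002367/(2·0.7048) = 0.004957 hr

Final: 0.004957 hr


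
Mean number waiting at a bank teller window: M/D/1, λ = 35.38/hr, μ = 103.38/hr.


ρ = 35.38/103.38 = 0.3422
M/D/1: Lq = ρ²/(2(1−ρ)) = 0.1171/(2·0.6578) = 0.08903

Final: 0.08903


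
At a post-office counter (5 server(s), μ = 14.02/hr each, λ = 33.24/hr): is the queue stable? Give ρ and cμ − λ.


Total capacity cμ = 5·14.02 = 70.10/hr
ρ = λ/(cμ) = 33.24/70.10 = 0.4742
Stable ⇔ ρ < 1: YES
Spare capacity = cμ − λ = 70.10 − 33.24 = 36.86/hr

Final: ρ = 0.4742; stable; margin = 36.86/hr


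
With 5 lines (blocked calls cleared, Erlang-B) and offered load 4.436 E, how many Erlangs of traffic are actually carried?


B(5,4.436) = 0.237496 (Erlang-B)
Carried load = a(1 − B) = 4.436·(1 − 0.237496) = 4.436·0.762504 = 3.3825 E

Final: 3.3825 Erlangs
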